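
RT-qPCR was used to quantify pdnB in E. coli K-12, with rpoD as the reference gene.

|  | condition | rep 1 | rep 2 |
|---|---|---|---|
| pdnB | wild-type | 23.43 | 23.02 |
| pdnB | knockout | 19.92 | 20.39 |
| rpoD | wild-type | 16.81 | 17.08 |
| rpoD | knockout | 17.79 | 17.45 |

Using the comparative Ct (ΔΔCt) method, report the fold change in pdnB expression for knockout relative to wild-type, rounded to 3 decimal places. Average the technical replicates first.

13.408

Mean Ct: pdnB wild-type 23.225; pdnB knockout 20.155; rpoD wild-type 16.945; rpoD knockout 17.620
ΔCt(wild-type) = 23.225 − 16.945 = 6.280
ΔCt(knockout) = 20.155 − 17.620 = 2.535
ΔΔCt = 2.535 − 6.280 = -3.745
Fold change = 2^(−(-3.745)) = 2^3.745 = 13.4078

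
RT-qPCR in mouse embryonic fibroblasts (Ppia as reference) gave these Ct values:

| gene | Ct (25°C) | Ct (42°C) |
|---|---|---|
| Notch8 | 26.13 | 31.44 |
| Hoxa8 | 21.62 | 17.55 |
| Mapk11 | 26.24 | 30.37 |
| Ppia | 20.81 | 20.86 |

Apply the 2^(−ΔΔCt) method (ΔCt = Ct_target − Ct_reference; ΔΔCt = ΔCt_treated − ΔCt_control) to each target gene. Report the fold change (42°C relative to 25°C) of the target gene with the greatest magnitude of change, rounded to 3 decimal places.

Notch8: ΔΔCt = (31.44−20.86) − (26.13−20.81) = 10.58 − 5.32 = 5.26; fold change = 2^-5.26 = 0.026
Hoxa8: ΔΔCt = (17.55−20.86) − (21.62−20.81) = -3.31 − 0.81 = -4.12; fold change = 2^4.12 = 17.388
Mapk11: ΔΔCt = (30.37−20.86) − (26.24−20.81) = 9.51 − 5.43 = 4.08; fold change = 2^-4.08 = 0.059
Notch8 has the largest |ΔΔCt| = 5.26.

0.026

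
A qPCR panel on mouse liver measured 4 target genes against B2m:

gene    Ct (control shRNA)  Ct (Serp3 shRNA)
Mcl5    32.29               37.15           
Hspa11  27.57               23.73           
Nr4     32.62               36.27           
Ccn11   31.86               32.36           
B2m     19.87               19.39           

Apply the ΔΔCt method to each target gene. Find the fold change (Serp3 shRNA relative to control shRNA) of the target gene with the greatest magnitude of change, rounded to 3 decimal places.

Mcl5: ΔΔCt = (37.15−19.39) − (32.29−19.87) = 17.76 − 12.42 = 5.34; fold change = 2^-5.34 = 0.025
Hspa11: ΔΔCt = (23.73−19.39) − (27.57−19.87) = 4.34 − 7.70 = -3.36; fold change = 2^3.36 = 10.267
Nr4: ΔΔCt = (36.27−19.39) − (32.62−19.87) = 16.88 − 12.75 = 4.13; fold change = 2^-4.13 = 0.057
Ccn11: ΔΔCt = (32.36−19.39) − (31.86−19.87) = 12.97 − 11.99 = 0.98; fold change = 2^-0.98 = 0.507
Mcl5 has the largest |ΔΔCt| = 5.34.

0.025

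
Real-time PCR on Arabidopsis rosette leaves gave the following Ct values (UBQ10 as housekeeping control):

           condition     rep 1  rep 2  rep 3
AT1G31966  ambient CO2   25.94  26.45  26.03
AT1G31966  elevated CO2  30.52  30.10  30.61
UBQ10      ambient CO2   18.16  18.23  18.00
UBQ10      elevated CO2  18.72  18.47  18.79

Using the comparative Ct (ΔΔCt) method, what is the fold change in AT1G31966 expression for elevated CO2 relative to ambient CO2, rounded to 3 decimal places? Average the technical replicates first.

0.075

Mean Ct: AT1G31966 ambient CO2 26.140; AT1G31966 elevated CO2 30.410; UBQ10 ambient CO2 18.130; UBQ10 elevated CO2 18.660
ΔCt(ambient CO2) = 26.140 − 18.130 = 8.010
ΔCt(elevated CO2) = 30.410 − 18.660 = 11.750
ΔΔCt = 11.750 − 8.010 = 3.740
Fold change = 2^(−3.740) = 0.0748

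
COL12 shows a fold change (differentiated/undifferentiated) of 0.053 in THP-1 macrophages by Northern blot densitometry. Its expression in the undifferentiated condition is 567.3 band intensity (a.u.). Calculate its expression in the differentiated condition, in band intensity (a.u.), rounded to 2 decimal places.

differentiated expression = 567.3 × 0.053 = 30.07

30.07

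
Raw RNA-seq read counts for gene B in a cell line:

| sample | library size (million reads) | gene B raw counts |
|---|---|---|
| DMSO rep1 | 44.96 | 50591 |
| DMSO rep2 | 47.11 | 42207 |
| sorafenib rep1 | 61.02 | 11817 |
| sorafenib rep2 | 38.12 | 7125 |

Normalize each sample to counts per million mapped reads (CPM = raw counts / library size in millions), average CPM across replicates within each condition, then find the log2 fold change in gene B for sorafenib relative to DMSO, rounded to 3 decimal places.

-2.409

CPM(DMSO rep1) = 50591 / 44.96 = 1125.2447
CPM(DMSO rep2) = 42207 / 47.11 = 895.9244
CPM(sorafenib rep1) = 11817 / 61.02 = 193.6578
CPM(sorafenib rep2) = 7125 / 38.12 = 186.9098
mean CPM(DMSO) = 1010.5845; mean CPM(sorafenib) = 190.2838
Fold change = 190.2838 / 1010.5845 = 0.18829
log2(0.18829) = -2.4090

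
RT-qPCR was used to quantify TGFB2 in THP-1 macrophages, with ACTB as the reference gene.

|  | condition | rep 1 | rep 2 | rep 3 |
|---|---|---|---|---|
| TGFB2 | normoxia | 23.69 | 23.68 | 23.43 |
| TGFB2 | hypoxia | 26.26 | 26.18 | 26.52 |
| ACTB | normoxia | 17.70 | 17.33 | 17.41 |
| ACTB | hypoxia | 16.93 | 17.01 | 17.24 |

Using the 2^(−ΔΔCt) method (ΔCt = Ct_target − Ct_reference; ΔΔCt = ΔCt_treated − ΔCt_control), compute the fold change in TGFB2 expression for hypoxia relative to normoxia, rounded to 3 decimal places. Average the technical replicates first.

0.113

Mean Ct: TGFB2 normoxia 23.600; TGFB2 hypoxia 26.320; ACTB normoxia 17.480; ACTB hypoxia 17.060
ΔCt(normoxia) = 23.600 − 17.480 = 6.120
ΔCt(hypoxia) = 26.320 − 17.060 = 9.260
ΔΔCt = 9.260 − 6.120 = 3.140
Fold change = 2^(−3.140) = 0.1134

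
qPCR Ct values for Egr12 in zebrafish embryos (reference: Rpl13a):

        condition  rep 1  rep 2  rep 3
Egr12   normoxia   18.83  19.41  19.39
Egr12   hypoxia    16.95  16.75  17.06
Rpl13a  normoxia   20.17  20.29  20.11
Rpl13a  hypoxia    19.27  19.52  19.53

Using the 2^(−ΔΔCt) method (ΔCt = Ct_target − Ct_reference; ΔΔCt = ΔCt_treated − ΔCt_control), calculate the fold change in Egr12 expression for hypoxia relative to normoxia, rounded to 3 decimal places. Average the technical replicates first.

Mean Ct: Egr12 normoxia 19.210; Egr12 hypoxia 16.920; Rpl13a normoxia 20.190; Rpl13a hypoxia 19.440
ΔCt(normoxia) = 19.210 − 20.190 = -0.980
ΔCt(hypoxia) = 16.920 − 19.440 = -2.520
ΔΔCt = -2.520 − (-0.980) = -1.540
Fold change = 2^(−(-1.540)) = 2^1.540 = 2.9079

2.908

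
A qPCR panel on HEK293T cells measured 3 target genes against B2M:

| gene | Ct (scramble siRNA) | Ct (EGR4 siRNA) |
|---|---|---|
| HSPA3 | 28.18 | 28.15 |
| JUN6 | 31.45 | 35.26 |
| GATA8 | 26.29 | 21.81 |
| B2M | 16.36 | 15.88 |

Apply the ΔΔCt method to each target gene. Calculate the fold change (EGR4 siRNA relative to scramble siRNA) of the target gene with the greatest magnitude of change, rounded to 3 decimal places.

HSPA3: ΔΔCt = (28.15−15.88) − (28.18−16.36) = 12.27 − 11.82 = 0.45; fold change = 2^-0.45 = 0.732
JUN6: ΔΔCt = (35.26−15.88) − (31.45−16.36) = 19.38 − 15.09 = 4.29; fold change = 2^-4.29 = 0.051
GATA8: ΔΔCt = (21.81−15.88) − (26.29−16.36) = 5.93 − 9.93 = -4.00; fold change = 2^4.00 = 16.000
JUN6 has the largest |ΔΔCt| = 4.29.

0.051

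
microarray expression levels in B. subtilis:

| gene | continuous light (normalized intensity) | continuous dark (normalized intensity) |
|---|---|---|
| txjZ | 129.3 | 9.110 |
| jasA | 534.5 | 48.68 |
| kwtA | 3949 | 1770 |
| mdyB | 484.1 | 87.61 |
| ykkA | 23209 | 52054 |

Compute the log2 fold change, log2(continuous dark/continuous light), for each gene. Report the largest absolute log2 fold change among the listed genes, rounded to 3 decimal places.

log2(9.110/129.3) = -3.827  (txjZ)
log2(48.68/534.5) = -3.457  (jasA)
log2(1770/3949) = -1.158  (kwtA)
log2(87.61/484.1) = -2.466  (mdyB)
log2(52054/23209) = 1.165  (ykkA)
The largest magnitude belongs to txjZ.

3.827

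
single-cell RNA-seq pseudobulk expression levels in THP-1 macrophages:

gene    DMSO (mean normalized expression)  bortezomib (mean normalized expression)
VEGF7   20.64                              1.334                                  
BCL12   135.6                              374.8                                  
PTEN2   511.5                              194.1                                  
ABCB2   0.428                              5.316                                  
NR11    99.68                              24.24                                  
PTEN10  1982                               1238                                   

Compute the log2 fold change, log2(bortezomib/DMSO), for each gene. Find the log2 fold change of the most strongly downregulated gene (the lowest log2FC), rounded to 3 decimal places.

-3.952

log2(1.334/20.64) = -3.952  (VEGF7)
log2(374.8/135.6) = 1.467  (BCL12)
log2(194.1/511.5) = -1.398  (PTEN2)
log2(5.316/0.428) = 3.635  (ABCB2)
log2(24.24/99.68) = -2.040  (NR11)
log2(1238/1982) = -0.679  (PTEN10)
VEGF7 is most strongly downregulated.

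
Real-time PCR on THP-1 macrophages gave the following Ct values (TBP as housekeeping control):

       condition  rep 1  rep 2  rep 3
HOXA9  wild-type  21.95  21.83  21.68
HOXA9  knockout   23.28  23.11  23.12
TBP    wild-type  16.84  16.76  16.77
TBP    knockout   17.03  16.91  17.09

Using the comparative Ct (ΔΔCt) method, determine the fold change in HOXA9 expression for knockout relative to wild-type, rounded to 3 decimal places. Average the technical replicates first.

Mean Ct: HOXA9 wild-type 21.820; HOXA9 knockout 23.170; TBP wild-type 16.790; TBP knockout 17.010
ΔCt(wild-type) = 21.820 − 16.790 = 5.030
ΔCt(knockout) = 23.170 − 17.010 = 6.160
ΔΔCt = 6.160 − 5.030 = 1.130
Fold change = 2^(−1.130) = 0.4569

0.457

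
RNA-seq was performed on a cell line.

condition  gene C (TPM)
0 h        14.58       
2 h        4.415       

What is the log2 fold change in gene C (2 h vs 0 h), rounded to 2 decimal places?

Fold change = 4.415 / 14.58 = 0.3028
log2(0.3028) = -1.724

-1.72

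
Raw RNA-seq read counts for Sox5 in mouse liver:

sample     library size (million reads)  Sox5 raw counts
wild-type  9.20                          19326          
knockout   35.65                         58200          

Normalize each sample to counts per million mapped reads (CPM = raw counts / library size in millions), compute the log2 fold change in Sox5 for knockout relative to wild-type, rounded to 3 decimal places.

CPM(wild-type) = 19326 / 9.20 = 2100.6522
CPM(knockout) = 58200 / 35.65 = 1632.5386
Fold change = 1632.5386 / 2100.6522 = 0.77716
log2(0.77716) = -0.3637

-0.364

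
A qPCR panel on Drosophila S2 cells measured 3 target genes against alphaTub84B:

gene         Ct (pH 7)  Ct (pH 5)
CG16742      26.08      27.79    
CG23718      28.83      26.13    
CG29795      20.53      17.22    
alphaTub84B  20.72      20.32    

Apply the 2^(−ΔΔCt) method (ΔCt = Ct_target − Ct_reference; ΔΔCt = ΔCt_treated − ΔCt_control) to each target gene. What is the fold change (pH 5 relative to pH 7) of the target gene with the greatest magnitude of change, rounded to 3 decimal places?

7.516

CG16742: ΔΔCt = (27.79−20.32) − (26.08−20.72) = 7.47 − 5.36 = 2.11; fold change = 2^-2.11 = 0.232
CG23718: ΔΔCt = (26.13−20.32) − (28.83−20.72) = 5.81 − 8.11 = -2.30; fold change = 2^2.30 = 4.925
CG29795: ΔΔCt = (17.22−20.32) − (20.53−20.72) = -3.10 − (-0.19) = -2.91; fold change = 2^2.91 = 7.516
CG29795 has the largest |ΔΔCt| = 2.91.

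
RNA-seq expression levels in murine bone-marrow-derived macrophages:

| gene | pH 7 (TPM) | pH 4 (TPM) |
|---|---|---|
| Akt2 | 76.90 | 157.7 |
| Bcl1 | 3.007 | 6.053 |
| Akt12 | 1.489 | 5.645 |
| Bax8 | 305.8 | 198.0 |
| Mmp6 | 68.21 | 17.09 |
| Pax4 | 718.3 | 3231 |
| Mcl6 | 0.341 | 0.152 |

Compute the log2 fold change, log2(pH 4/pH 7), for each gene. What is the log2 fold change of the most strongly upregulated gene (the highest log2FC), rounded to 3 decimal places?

2.169

log2(157.7/76.90) = 1.036  (Akt2)
log2(6.053/3.007) = 1.009  (Bcl1)
log2(5.645/1.489) = 1.923  (Akt12)
log2(198.0/305.8) = -0.627  (Bax8)
log2(17.09/68.21) = -1.997  (Mmp6)
log2(3231/718.3) = 2.169  (Pax4)
log2(0.152/0.341) = -1.166  (Mcl6)
Pax4 is most strongly upregulated.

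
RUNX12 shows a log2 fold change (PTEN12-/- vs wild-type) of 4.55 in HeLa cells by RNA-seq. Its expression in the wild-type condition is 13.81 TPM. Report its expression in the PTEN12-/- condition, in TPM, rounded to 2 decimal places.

323.50

Fold change = 2^(4.55) = 23.4254
PTEN12-/- expression = 13.81 × 23.4254 = 323.50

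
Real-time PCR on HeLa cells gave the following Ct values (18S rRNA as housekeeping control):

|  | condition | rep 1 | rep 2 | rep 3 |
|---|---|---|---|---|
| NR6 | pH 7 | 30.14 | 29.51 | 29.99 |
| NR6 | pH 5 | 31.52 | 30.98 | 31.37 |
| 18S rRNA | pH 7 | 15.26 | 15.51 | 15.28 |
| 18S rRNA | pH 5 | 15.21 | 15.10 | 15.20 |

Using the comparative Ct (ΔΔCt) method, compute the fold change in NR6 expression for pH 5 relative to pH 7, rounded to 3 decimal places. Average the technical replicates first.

Mean Ct: NR6 pH 7 29.880; NR6 pH 5 31.290; 18S rRNA pH 7 15.350; 18S rRNA pH 5 15.170
ΔCt(pH 7) = 29.880 − 15.350 = 14.530
ΔCt(pH 5) = 31.290 − 15.170 = 16.120
ΔΔCt = 16.120 − 14.530 = 1.590
Fold change = 2^(−1.590) = 0.3322

0.332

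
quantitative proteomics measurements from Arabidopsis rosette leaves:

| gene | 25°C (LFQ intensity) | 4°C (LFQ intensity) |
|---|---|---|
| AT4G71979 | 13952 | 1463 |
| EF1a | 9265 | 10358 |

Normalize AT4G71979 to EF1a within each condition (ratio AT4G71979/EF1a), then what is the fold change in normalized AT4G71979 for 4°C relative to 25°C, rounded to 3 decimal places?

AT4G71979/EF1a (25°C) = 13952 / 9265 = 1.5059
AT4G71979/EF1a (4°C) = 1463 / 10358 = 0.14124
Fold change = 0.14124 / 1.5059 = 0.0938

0.094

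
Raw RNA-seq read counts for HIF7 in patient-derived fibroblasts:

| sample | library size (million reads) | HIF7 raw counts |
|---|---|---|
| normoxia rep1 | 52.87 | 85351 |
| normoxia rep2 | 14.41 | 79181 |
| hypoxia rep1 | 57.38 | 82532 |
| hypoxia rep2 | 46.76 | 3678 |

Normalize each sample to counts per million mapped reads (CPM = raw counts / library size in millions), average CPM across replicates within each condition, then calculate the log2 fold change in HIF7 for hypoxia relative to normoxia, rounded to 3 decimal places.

-2.228

CPM(normoxia rep1) = 85351 / 52.87 = 1614.3560
CPM(normoxia rep2) = 79181 / 14.41 = 5494.8647
CPM(hypoxia rep1) = 82532 / 57.38 = 1438.3409
CPM(hypoxia rep2) = 3678 / 46.76 = 78.6570
mean CPM(normoxia) = 3554.6103; mean CPM(hypoxia) = 758.4989
Fold change = 758.4989 / 3554.6103 = 0.21338
log2(0.21338) = -2.2285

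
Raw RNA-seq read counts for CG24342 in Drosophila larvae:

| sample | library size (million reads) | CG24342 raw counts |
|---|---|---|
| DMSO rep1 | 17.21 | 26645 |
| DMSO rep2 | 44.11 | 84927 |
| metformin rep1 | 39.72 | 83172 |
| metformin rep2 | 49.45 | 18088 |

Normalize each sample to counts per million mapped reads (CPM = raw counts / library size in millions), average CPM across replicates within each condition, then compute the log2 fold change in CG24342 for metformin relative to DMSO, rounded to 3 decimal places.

-0.498

CPM(DMSO rep1) = 26645 / 17.21 = 1548.2278
CPM(DMSO rep2) = 84927 / 44.11 = 1925.3457
CPM(metformin rep1) = 83172 / 39.72 = 2093.9577
CPM(metformin rep2) = 18088 / 49.45 = 365.7836
mean CPM(DMSO) = 1736.7868; mean CPM(metformin) = 1229.8707
Fold change = 1229.8707 / 1736.7868 = 0.70813
log2(0.70813) = -0.4979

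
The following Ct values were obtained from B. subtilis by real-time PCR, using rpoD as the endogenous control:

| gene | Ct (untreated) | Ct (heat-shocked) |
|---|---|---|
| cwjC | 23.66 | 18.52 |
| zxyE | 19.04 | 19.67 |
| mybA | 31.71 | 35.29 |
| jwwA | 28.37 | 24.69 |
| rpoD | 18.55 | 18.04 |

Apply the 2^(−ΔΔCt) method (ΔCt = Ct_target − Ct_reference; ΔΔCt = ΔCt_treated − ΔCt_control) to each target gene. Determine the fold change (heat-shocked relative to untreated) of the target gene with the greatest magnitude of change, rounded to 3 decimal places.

24.761

cwjC: ΔΔCt = (18.52−18.04) − (23.66−18.55) = 0.48 − 5.11 = -4.63; fold change = 2^4.63 = 24.761
zxyE: ΔΔCt = (19.67−18.04) − (19.04−18.55) = 1.63 − 0.49 = 1.14; fold change = 2^-1.14 = 0.454
mybA: ΔΔCt = (35.29−18.04) − (31.71−18.55) = 17.25 − 13.16 = 4.09; fold change = 2^-4.09 = 0.059
jwwA: ΔΔCt = (24.69−18.04) − (28.37−18.55) = 6.65 − 9.82 = -3.17; fold change = 2^3.17 = 9.000
cwjC has the largest |ΔΔCt| = 4.63.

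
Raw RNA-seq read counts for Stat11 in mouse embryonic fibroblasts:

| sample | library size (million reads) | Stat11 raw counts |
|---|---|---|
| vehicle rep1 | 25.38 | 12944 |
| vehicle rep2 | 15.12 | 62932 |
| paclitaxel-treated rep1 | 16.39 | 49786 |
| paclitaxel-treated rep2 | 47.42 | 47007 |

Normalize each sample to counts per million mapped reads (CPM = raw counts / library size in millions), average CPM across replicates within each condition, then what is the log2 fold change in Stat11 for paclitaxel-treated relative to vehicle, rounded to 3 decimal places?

-0.214

CPM(vehicle rep1) = 12944 / 25.38 = 510.0079
CPM(vehicle rep2) = 62932 / 15.12 = 4162.1693
CPM(paclitaxel-treated rep1) = 49786 / 16.39 = 3037.5839
CPM(paclitaxel-treated rep2) = 47007 / 47.42 = 991.2906
mean CPM(vehicle) = 2336.0886; mean CPM(paclitaxel-treated) = 2014.4372
Fold change = 2014.4372 / 2336.0886 = 0.86231
log2(0.86231) = -0.2137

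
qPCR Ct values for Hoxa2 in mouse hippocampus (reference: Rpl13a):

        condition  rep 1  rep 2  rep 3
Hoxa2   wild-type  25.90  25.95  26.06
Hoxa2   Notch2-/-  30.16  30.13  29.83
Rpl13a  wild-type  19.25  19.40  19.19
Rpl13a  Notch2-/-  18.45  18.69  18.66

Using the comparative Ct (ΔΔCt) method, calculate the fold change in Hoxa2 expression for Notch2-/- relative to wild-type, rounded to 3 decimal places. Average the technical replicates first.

Mean Ct: Hoxa2 wild-type 25.970; Hoxa2 Notch2-/- 30.040; Rpl13a wild-type 19.280; Rpl13a Notch2-/- 18.600
ΔCt(wild-type) = 25.970 − 19.280 = 6.690
ΔCt(Notch2-/-) = 30.040 − 18.600 = 11.440
ΔΔCt = 11.440 − 6.690 = 4.750
Fold change = 2^(−4.750) = 0.0372

0.037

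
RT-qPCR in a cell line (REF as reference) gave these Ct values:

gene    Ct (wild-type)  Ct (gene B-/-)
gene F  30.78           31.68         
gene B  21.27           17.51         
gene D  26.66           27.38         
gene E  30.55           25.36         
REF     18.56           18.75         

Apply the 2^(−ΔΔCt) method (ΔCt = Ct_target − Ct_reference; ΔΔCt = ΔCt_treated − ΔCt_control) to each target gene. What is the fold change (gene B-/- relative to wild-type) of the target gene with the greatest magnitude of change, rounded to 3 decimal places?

gene F: ΔΔCt = (31.68−18.75) − (30.78−18.56) = 12.93 − 12.22 = 0.71; fold change = 2^-0.71 = 0.611
gene B: ΔΔCt = (17.51−18.75) − (21.27−18.56) = -1.24 − 2.71 = -3.95; fold change = 2^3.95 = 15.455
gene D: ΔΔCt = (27.38−18.75) − (26.66−18.56) = 8.63 − 8.10 = 0.53; fold change = 2^-0.53 = 0.693
gene E: ΔΔCt = (25.36−18.75) − (30.55−18.56) = 6.61 − 11.99 = -5.38; fold change = 2^5.38 = 41.643
gene E has the largest |ΔΔCt| = 5.38.

41.643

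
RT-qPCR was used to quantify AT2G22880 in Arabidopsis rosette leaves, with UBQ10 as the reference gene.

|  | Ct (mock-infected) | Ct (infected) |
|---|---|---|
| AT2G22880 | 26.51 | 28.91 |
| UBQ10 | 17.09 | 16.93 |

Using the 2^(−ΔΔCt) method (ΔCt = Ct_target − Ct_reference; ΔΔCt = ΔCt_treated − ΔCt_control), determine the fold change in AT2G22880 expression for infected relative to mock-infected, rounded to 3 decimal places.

ΔCt(mock-infected) = 26.510 − 17.090 = 9.420
ΔCt(infected) = 28.910 − 16.930 = 11.980
ΔΔCt = 11.980 − 9.420 = 2.560
Fold change = 2^(−2.560) = 0.1696

0.170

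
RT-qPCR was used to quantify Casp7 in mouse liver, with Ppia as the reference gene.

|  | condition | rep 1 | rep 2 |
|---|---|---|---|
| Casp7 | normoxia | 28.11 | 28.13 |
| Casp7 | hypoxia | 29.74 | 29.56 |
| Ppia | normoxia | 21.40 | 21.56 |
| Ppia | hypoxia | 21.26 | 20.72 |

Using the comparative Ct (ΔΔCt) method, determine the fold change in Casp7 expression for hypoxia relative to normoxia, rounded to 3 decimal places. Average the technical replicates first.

0.247

Mean Ct: Casp7 normoxia 28.120; Casp7 hypoxia 29.650; Ppia normoxia 21.480; Ppia hypoxia 20.990
ΔCt(normoxia) = 28.120 − 21.480 = 6.640
ΔCt(hypoxia) = 29.650 − 20.990 = 8.660
ΔΔCt = 8.660 − 6.640 = 2.020
Fold change = 2^(−2.020) = 0.2466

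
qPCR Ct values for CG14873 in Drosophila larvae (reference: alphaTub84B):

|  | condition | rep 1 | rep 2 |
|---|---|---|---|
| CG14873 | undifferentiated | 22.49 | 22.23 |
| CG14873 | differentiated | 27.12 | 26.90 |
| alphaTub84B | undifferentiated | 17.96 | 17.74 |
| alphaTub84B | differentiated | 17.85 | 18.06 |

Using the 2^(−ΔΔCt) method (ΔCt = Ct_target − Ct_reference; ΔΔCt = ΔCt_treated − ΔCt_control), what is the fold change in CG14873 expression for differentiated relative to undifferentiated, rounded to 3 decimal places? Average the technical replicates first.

0.043

Mean Ct: CG14873 undifferentiated 22.360; CG14873 differentiated 27.010; alphaTub84B undifferentiated 17.850; alphaTub84B differentiated 17.955
ΔCt(undifferentiated) = 22.360 − 17.850 = 4.510
ΔCt(differentiated) = 27.010 − 17.955 = 9.055
ΔΔCt = 9.055 − 4.510 = 4.545
Fold change = 2^(−4.545) = 0.0428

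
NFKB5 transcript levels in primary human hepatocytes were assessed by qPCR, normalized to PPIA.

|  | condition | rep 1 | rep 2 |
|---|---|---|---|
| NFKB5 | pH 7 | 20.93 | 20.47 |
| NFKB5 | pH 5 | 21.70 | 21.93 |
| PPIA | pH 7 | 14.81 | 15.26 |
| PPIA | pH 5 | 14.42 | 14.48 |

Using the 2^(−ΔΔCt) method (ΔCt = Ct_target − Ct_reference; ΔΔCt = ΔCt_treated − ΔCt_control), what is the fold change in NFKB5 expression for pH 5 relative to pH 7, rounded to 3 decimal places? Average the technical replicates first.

0.308

Mean Ct: NFKB5 pH 7 20.700; NFKB5 pH 5 21.815; PPIA pH 7 15.035; PPIA pH 5 14.450
ΔCt(pH 7) = 20.700 − 15.035 = 5.665
ΔCt(pH 5) = 21.815 − 14.450 = 7.365
ΔΔCt = 7.365 − 5.665 = 1.700
Fold change = 2^(−1.700) = 0.3078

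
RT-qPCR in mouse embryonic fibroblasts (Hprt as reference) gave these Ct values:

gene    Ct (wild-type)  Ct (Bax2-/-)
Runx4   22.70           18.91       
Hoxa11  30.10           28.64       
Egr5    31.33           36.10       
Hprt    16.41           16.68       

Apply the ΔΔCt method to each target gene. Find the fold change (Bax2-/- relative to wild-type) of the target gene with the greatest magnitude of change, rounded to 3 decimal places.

Runx4: ΔΔCt = (18.91−16.68) − (22.70−16.41) = 2.23 − 6.29 = -4.06; fold change = 2^4.06 = 16.679
Hoxa11: ΔΔCt = (28.64−16.68) − (30.10−16.41) = 11.96 − 13.69 = -1.73; fold change = 2^1.73 = 3.317
Egr5: ΔΔCt = (36.10−16.68) − (31.33−16.41) = 19.42 − 14.92 = 4.50; fold change = 2^-4.50 = 0.044
Egr5 has the largest |ΔΔCt| = 4.50.

0.044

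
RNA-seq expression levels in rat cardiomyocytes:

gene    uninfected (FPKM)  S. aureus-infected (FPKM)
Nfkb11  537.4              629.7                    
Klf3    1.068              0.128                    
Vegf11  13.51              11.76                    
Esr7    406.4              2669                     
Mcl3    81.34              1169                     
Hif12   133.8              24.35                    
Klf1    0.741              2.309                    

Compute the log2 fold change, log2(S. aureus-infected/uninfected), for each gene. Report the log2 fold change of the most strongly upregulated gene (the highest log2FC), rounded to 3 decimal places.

log2(629.7/537.4) = 0.229  (Nfkb11)
log2(0.128/1.068) = -3.061  (Klf3)
log2(11.76/13.51) = -0.200  (Vegf11)
log2(2669/406.4) = 2.715  (Esr7)
log2(1169/81.34) = 3.845  (Mcl3)
log2(24.35/133.8) = -2.458  (Hif12)
log2(2.309/0.741) = 1.640  (Klf1)
Mcl3 is most strongly upregulated.

3.845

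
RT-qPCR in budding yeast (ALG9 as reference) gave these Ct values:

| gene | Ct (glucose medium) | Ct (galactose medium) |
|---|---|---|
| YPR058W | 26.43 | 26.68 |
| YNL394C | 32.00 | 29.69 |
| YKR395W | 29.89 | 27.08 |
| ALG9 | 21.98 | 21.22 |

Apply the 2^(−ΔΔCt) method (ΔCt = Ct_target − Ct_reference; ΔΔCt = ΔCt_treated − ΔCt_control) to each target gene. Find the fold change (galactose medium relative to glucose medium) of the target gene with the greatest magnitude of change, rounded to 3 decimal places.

YPR058W: ΔΔCt = (26.68−21.22) − (26.43−21.98) = 5.46 − 4.45 = 1.01; fold change = 2^-1.01 = 0.497
YNL394C: ΔΔCt = (29.69−21.22) − (32.00−21.98) = 8.47 − 10.02 = -1.55; fold change = 2^1.55 = 2.928
YKR395W: ΔΔCt = (27.08−21.22) − (29.89−21.98) = 5.86 − 7.91 = -2.05; fold change = 2^2.05 = 4.141
YKR395W has the largest |ΔΔCt| = 2.05.

4.141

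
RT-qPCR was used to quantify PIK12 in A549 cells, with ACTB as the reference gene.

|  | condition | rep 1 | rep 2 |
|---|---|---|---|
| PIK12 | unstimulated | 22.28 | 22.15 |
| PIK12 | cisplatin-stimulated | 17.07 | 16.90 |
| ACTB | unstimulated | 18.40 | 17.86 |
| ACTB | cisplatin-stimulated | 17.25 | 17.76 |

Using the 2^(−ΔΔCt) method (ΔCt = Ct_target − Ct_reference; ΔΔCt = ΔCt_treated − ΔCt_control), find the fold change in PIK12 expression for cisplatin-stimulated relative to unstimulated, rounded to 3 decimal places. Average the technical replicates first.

Mean Ct: PIK12 unstimulated 22.215; PIK12 cisplatin-stimulated 16.985; ACTB unstimulated 18.130; ACTB cisplatin-stimulated 17.505
ΔCt(unstimulated) = 22.215 − 18.130 = 4.085
ΔCt(cisplatin-stimulated) = 16.985 − 17.505 = -0.520
ΔΔCt = -0.520 − 4.085 = -4.605
Fold change = 2^(−(-4.605)) = 2^4.605 = 24.3357

24.336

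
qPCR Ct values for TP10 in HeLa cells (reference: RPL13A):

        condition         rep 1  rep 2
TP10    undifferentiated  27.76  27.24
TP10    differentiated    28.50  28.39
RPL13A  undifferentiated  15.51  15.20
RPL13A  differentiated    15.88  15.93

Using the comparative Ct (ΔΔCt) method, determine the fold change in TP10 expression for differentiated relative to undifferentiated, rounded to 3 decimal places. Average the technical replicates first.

Mean Ct: TP10 undifferentiated 27.500; TP10 differentiated 28.445; RPL13A undifferentiated 15.355; RPL13A differentiated 15.905
ΔCt(undifferentiated) = 27.500 − 15.355 = 12.145
ΔCt(differentiated) = 28.445 − 15.905 = 12.540
ΔΔCt = 12.540 − 12.145 = 0.395
Fold change = 2^(−0.395) = 0.7605

0.760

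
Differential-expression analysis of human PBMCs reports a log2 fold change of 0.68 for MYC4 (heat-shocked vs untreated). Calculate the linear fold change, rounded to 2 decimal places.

1.60

Fold change = 2^(0.68) = 1.602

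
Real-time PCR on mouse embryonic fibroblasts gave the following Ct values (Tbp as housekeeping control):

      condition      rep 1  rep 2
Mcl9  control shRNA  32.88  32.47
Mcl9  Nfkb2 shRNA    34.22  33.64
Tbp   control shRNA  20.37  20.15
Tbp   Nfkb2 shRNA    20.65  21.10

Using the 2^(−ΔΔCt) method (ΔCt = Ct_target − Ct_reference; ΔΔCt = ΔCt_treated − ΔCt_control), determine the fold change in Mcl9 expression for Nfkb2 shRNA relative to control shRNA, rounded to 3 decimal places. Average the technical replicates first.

0.642

Mean Ct: Mcl9 control shRNA 32.675; Mcl9 Nfkb2 shRNA 33.930; Tbp control shRNA 20.260; Tbp Nfkb2 shRNA 20.875
ΔCt(control shRNA) = 32.675 − 20.260 = 12.415
ΔCt(Nfkb2 shRNA) = 33.930 − 20.875 = 13.055
ΔΔCt = 13.055 − 12.415 = 0.640
Fold change = 2^(−0.640) = 0.6417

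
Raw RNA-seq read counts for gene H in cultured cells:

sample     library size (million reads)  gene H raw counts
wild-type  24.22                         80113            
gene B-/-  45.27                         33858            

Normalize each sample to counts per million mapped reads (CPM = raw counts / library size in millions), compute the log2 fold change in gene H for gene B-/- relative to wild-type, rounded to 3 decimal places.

-2.145

CPM(wild-type) = 80113 / 24.22 = 3307.7209
CPM(gene B-/-) = 33858 / 45.27 = 747.9125
Fold change = 747.9125 / 3307.7209 = 0.22611
log2(0.22611) = -2.1449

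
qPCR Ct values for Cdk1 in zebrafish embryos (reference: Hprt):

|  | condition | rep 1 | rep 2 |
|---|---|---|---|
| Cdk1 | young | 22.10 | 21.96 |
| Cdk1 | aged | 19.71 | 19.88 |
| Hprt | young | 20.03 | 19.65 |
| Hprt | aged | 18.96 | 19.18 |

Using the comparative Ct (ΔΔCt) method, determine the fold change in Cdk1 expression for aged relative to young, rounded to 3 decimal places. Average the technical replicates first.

Mean Ct: Cdk1 young 22.030; Cdk1 aged 19.795; Hprt young 19.840; Hprt aged 19.070
ΔCt(young) = 22.030 − 19.840 = 2.190
ΔCt(aged) = 19.795 − 19.070 = 0.725
ΔΔCt = 0.725 − 2.190 = -1.465
Fold change = 2^(−(-1.465)) = 2^1.465 = 2.7606

2.761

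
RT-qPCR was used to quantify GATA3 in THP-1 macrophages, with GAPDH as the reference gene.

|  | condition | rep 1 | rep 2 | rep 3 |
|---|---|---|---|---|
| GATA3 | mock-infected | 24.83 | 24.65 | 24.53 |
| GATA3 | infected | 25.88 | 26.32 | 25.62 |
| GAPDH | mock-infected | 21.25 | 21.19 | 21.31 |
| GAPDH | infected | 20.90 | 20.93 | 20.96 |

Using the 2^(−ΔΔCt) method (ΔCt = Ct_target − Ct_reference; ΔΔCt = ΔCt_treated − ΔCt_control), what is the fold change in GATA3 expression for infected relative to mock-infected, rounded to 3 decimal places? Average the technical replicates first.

Mean Ct: GATA3 mock-infected 24.670; GATA3 infected 25.940; GAPDH mock-infected 21.250; GAPDH infected 20.930
ΔCt(mock-infected) = 24.670 − 21.250 = 3.420
ΔCt(infected) = 25.940 − 20.930 = 5.010
ΔΔCt = 5.010 − 3.420 = 1.590
Fold change = 2^(−1.590) = 0.3322

0.332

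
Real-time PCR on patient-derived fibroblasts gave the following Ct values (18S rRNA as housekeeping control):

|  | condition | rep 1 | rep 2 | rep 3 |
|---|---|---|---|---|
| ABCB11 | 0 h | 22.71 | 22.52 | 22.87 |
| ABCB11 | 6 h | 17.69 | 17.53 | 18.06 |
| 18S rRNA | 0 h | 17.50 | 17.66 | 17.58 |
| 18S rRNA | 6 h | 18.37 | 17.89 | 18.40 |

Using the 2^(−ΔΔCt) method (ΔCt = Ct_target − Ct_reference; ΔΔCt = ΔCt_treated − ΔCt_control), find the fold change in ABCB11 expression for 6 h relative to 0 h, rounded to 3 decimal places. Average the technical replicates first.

Mean Ct: ABCB11 0 h 22.700; ABCB11 6 h 17.760; 18S rRNA 0 h 17.580; 18S rRNA 6 h 18.220
ΔCt(0 h) = 22.700 − 17.580 = 5.120
ΔCt(6 h) = 17.760 − 18.220 = -0.460
ΔΔCt = -0.460 − 5.120 = -5.580
Fold change = 2^(−(-5.580)) = 2^5.580 = 47.8352

47.835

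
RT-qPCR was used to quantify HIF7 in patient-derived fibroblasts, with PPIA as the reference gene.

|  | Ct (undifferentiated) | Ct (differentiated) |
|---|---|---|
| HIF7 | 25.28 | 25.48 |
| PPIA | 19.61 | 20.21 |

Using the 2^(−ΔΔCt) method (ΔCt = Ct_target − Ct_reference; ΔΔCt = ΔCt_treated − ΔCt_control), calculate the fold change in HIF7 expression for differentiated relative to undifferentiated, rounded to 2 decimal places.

1.32

ΔCt(undifferentiated) = 25.280 − 19.610 = 5.670
ΔCt(differentiated) = 25.480 − 20.210 = 5.270
ΔΔCt = 5.270 − 5.670 = -0.400
Fold change = 2^(−(-0.400)) = 2^0.400 = 1.320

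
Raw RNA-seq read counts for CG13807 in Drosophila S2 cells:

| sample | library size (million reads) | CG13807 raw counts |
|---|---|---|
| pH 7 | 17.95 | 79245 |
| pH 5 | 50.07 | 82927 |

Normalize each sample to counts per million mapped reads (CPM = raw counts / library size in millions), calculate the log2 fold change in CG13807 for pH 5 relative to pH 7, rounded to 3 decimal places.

-1.414

CPM(pH 7) = 79245 / 17.95 = 4414.7632
CPM(pH 5) = 82927 / 50.07 = 1656.2213
Fold change = 1656.2213 / 4414.7632 = 0.37516
log2(0.37516) = -1.4144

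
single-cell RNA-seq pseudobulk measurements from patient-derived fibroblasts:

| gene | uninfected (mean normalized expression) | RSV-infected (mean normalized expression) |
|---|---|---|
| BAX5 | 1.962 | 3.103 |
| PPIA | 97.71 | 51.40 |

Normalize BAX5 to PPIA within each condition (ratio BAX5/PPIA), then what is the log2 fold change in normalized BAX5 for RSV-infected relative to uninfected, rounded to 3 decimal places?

1.588

BAX5/PPIA (uninfected) = 1.962 / 97.71 = 0.02008
BAX5/PPIA (RSV-infected) = 3.103 / 51.40 = 0.06037
Fold change = 0.06037 / 0.02008 = 3.0065
log2(3.0065) = 1.5881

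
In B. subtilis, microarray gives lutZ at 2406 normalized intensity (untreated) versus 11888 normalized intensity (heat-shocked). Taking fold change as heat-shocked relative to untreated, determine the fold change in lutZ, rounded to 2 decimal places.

Fold change = 11888 / 2406 = 4.941
lutZ is upregulated.

4.94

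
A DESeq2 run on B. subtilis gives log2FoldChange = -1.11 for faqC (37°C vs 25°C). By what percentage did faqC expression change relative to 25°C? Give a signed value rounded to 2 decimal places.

Fold change = 2^(-1.11) = 0.4633
Percent change = (FC − 1) × 100% = (0.4633 − 1) × 100 = -53.67%

-53.67%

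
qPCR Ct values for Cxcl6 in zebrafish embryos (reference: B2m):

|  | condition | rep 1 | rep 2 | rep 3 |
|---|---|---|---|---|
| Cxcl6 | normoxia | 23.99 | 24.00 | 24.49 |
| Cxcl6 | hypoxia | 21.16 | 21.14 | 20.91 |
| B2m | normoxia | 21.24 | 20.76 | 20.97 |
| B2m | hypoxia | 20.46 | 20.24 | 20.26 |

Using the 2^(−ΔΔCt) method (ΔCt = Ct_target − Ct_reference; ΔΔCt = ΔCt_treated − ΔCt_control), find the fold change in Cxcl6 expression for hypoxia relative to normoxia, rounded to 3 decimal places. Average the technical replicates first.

Mean Ct: Cxcl6 normoxia 24.160; Cxcl6 hypoxia 21.070; B2m normoxia 20.990; B2m hypoxia 20.320
ΔCt(normoxia) = 24.160 − 20.990 = 3.170
ΔCt(hypoxia) = 21.070 − 20.320 = 0.750
ΔΔCt = 0.750 − 3.170 = -2.420
Fold change = 2^(−(-2.420)) = 2^2.420 = 5.3517

5.352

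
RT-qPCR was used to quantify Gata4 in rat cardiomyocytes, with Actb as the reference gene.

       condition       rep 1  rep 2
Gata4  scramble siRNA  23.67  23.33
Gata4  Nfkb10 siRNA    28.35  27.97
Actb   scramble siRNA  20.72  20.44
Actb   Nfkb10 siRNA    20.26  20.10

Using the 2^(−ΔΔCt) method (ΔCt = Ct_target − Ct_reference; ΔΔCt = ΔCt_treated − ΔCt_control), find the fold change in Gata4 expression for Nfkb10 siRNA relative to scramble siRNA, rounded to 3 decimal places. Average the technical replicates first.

Mean Ct: Gata4 scramble siRNA 23.500; Gata4 Nfkb10 siRNA 28.160; Actb scramble siRNA 20.580; Actb Nfkb10 siRNA 20.180
ΔCt(scramble siRNA) = 23.500 − 20.580 = 2.920
ΔCt(Nfkb10 siRNA) = 28.160 − 20.180 = 7.980
ΔΔCt = 7.980 − 2.920 = 5.060
Fold change = 2^(−5.060) = 0.0300

0.030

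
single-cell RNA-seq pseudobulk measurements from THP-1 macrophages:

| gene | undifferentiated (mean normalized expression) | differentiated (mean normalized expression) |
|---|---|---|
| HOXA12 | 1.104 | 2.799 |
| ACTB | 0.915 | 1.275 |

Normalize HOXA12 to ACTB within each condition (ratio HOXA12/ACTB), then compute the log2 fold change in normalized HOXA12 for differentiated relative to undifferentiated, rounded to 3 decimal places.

0.864

HOXA12/ACTB (undifferentiated) = 1.104 / 0.915 = 1.2066
HOXA12/ACTB (differentiated) = 2.799 / 1.275 = 2.1953
Fold change = 2.1953 / 1.2066 = 1.8195
log2(1.8195) = 0.8635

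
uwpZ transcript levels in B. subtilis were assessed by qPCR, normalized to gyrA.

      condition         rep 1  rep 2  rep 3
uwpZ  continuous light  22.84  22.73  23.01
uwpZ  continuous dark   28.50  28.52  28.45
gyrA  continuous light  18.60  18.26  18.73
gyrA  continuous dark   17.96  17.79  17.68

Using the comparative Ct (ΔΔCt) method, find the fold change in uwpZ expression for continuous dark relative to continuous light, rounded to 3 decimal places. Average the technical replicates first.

Mean Ct: uwpZ continuous light 22.860; uwpZ continuous dark 28.490; gyrA continuous light 18.530; gyrA continuous dark 17.810
ΔCt(continuous light) = 22.860 − 18.530 = 4.330
ΔCt(continuous dark) = 28.490 − 17.810 = 10.680
ΔΔCt = 10.680 − 4.330 = 6.350
Fold change = 2^(−6.350) = 0.0123

0.012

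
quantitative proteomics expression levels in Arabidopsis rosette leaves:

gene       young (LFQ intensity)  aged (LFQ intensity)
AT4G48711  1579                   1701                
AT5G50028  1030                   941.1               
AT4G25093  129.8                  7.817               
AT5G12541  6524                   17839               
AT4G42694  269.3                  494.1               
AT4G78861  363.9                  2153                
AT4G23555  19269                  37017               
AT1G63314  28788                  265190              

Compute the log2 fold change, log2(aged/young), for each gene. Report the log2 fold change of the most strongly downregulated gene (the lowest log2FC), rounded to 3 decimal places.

-4.054

log2(1701/1579) = 0.107  (AT4G48711)
log2(941.1/1030) = -0.130  (AT5G50028)
log2(7.817/129.8) = -4.054  (AT4G25093)
log2(17839/6524) = 1.451  (AT5G12541)
log2(494.1/269.3) = 0.876  (AT4G42694)
log2(2153/363.9) = 2.565  (AT4G78861)
log2(37017/19269) = 0.942  (AT4G23555)
log2(265190/28788) = 3.203  (AT1G63314)
AT4G25093 is most strongly downregulated.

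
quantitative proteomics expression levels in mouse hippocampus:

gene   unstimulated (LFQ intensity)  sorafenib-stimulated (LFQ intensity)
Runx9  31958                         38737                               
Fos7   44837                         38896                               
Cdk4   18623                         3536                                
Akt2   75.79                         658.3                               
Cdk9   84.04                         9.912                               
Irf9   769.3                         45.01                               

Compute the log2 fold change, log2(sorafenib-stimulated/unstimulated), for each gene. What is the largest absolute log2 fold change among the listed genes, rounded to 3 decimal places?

4.095

log2(38737/31958) = 0.278  (Runx9)
log2(38896/44837) = -0.205  (Fos7)
log2(3536/18623) = -2.397  (Cdk4)
log2(658.3/75.79) = 3.119  (Akt2)
log2(9.912/84.04) = -3.084  (Cdk9)
log2(45.01/769.3) = -4.095  (Irf9)
The largest magnitude belongs to Irf9.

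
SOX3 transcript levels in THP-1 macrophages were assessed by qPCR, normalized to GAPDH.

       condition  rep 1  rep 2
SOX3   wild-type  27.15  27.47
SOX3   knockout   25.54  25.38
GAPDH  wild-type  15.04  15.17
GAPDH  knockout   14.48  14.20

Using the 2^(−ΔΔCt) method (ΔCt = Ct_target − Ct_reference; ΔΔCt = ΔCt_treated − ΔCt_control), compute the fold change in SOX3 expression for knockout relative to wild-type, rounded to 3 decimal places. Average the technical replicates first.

2.121

Mean Ct: SOX3 wild-type 27.310; SOX3 knockout 25.460; GAPDH wild-type 15.105; GAPDH knockout 14.340
ΔCt(wild-type) = 27.310 − 15.105 = 12.205
ΔCt(knockout) = 25.460 − 14.340 = 11.120
ΔΔCt = 11.120 − 12.205 = -1.085
Fold change = 2^(−(-1.085)) = 2^1.085 = 2.1214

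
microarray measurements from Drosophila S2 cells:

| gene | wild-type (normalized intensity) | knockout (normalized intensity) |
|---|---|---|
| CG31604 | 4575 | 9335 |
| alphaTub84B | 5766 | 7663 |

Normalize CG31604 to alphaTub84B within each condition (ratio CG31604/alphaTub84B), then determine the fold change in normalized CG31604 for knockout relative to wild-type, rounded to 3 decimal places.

CG31604/alphaTub84B (wild-type) = 4575 / 5766 = 0.79344
CG31604/alphaTub84B (knockout) = 9335 / 7663 = 1.2182
Fold change = 1.2182 / 0.79344 = 1.5353

1.535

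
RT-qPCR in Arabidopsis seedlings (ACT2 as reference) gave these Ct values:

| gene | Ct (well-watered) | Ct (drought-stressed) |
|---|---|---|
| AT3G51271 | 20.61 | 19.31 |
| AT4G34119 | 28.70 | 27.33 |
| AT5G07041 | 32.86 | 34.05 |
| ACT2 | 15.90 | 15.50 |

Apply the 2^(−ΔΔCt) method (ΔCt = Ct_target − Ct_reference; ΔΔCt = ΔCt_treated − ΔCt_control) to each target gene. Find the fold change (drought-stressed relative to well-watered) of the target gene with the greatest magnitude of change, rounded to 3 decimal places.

0.332

AT3G51271: ΔΔCt = (19.31−15.50) − (20.61−15.90) = 3.81 − 4.71 = -0.90; fold change = 2^0.90 = 1.866
AT4G34119: ΔΔCt = (27.33−15.50) − (28.70−15.90) = 11.83 − 12.80 = -0.97; fold change = 2^0.97 = 1.959
AT5G07041: ΔΔCt = (34.05−15.50) − (32.86−15.90) = 18.55 − 16.96 = 1.59; fold change = 2^-1.59 = 0.332
AT5G07041 has the largest |ΔΔCt| = 1.59.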